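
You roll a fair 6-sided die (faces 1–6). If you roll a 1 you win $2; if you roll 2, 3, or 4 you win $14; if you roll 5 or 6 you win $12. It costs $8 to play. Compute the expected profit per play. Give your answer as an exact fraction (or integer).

10/3 dollars

E[payout] = (1/6)·2 + (1/3)·12 + (1/2)·14 = 34/3
Expected profit = 34/3 − 8 = 10/3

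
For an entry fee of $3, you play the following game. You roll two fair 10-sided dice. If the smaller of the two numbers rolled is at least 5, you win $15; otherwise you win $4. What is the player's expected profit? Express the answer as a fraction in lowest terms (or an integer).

124/25 dollars

E[payout] = (16/25)·4 + (9/25)·15 = 199/25
Expected profit = 199/25 − 3 = 124/25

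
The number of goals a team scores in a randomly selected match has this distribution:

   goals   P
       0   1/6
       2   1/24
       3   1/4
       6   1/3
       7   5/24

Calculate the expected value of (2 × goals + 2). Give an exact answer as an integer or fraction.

E[2x+2] = (1/6)·2 + (1/24)·6 + (1/4)·8 + (1/3)·14 + (5/24)·16
     = 127/12

127/12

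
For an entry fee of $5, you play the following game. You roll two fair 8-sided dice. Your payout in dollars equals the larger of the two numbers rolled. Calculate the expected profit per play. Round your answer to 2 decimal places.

Distribution of the larger of the two numbers rolled: 1 w.p. 1/64, 2 w.p. 3/64, 3 w.p. 5/64, 4 w.p. 7/64, 5 w.p. 9/64, 6 w.p. 11/64, …
E[payout] = (1/64)·1 + (3/64)·2 + (5/64)·3 + (7/64)·4 + (9/64)·5 + (11/64)·6 + (13/64)·7 + (15/64)·8 = 93/16
Expected profit = 93/16 − 5 = 13/16 ≈ $0.81

$0.81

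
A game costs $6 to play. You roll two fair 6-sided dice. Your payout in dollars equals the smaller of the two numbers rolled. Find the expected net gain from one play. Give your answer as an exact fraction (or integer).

Distribution of the smaller of the two numbers rolled: 1 w.p. 11/36, 2 w.p. 1/4, 3 w.p. 7/36, 4 w.p. 5/36, 5 w.p. 1/12, 6 w.p. 1/36
E[payout] = (11/36)·1 + (1/4)·2 + (7/36)·3 + (5/36)·4 + (1/12)·5 + (1/36)·6 = 91/36
Expected profit = 91/36 − 6 = -125/36

-125/36 dollars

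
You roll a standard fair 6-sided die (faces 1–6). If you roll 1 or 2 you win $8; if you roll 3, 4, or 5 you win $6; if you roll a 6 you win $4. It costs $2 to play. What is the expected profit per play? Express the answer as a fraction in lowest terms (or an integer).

13/3 dollars

E[payout] = (1/6)·4 + (1/2)·6 + (1/3)·8 = 19/3
Expected profit = 19/3 − 2 = 13/3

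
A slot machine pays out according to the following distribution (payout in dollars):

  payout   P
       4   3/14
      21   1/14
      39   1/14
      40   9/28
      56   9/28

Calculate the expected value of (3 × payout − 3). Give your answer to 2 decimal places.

E[3x-3] = (3/14)·9 + (1/14)·60 + (1/14)·114 + (9/28)·117 + (9/28)·165
     = 105 ≈ 105.00

105.00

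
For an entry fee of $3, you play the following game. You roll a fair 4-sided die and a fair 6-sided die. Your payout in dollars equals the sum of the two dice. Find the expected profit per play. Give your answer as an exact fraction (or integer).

$3

Distribution of the sum of the two dice: 2 w.p. 1/24, 3 w.p. 1/12, 4 w.p. 1/8, 5 w.p. 1/6, 6 w.p. 1/6, 7 w.p. 1/6, …
E[payout] = (1/24)·2 + (1/12)·3 + (1/8)·4 + (1/6)·5 + (1/6)·6 + (1/6)·7 + (1/8)·8 + (1/12)·9 + (1/24)·10 = 6
Expected profit = 6 − 3 = 3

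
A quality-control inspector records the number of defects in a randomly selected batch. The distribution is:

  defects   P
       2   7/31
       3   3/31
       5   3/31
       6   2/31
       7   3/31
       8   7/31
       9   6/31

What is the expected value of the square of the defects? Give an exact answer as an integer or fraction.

E[X²] = (7/31)·4 + (3/31)·9 + (3/31)·25 + (2/31)·36 + (3/31)·49 + (7/31)·64 + (6/31)·81
     = 1283/31

1283/31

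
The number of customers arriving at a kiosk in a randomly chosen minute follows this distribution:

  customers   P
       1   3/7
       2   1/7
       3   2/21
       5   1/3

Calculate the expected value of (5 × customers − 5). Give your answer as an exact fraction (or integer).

E[5x-5] = (3/7)·0 + (1/7)·5 + (2/21)·10 + (1/3)·20
     = 25/3

25/3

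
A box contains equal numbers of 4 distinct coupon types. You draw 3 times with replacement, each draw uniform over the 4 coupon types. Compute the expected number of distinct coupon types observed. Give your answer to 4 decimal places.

2.3125

Let Xⱼ=1 if type j appears at least once. P(Xⱼ=1) = 1 − ((4−1)/4)^3 = 37/64.
E[#distinct] = 4·37/64 = 37/16.
≈ 2.3125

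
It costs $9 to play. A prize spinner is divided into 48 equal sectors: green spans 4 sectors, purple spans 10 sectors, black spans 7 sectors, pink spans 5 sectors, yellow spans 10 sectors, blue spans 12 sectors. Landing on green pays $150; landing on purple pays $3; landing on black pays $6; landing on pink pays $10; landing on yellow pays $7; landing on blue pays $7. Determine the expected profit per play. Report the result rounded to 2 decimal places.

E[payout] = (4/48)·150 + (10/48)·3 + (7/48)·6 + (5/48)·10 + (10/48)·7 + (12/48)·7 = 73/4
Expected profit = 73/4 − 9 = 37/4 ≈ $9.25

$9.25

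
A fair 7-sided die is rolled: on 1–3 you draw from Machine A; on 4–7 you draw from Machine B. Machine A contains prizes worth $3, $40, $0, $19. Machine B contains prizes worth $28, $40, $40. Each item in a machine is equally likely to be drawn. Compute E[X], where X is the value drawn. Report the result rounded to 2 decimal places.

E[X | Machine A] = (3 + 40 + 0 + 19)/4 = 31/2
E[X | Machine B] = (28 + 40 + 40)/3 = 36
E[X] = (3/7)·31/2 + (4/7)·36 = 381/14 ≈ 27.21

$27.21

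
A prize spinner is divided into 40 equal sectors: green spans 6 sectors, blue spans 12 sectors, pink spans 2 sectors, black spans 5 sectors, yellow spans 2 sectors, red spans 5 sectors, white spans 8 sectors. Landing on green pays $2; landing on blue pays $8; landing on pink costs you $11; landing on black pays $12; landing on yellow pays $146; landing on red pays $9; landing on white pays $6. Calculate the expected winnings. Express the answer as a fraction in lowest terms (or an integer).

531/40 dollars

E[payout] = (6/40)·2 + (12/40)·8 + (2/40)·(-11) + (5/40)·12 + (2/40)·146 + (5/40)·9 + (8/40)·6 = 531/40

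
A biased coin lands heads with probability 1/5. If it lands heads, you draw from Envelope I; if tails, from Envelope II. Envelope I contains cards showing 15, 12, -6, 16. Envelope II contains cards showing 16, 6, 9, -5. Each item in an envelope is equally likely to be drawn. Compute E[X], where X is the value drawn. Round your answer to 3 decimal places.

7.050

E[X | Envelope I] = (15 + 12 − 6 + 16)/4 = 37/4
E[X | Envelope II] = (16 + 6 + 9 − 5)/4 = 13/2
E[X] = (1/5)·37/4 + (4/5)·13/2 = 141/20 ≈ 7.050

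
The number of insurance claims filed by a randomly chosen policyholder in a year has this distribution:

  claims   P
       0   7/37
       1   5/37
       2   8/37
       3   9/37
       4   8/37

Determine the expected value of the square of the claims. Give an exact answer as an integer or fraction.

E[X²] = (7/37)·0 + (5/37)·1 + (8/37)·4 + (9/37)·9 + (8/37)·16
     = 246/37

246/37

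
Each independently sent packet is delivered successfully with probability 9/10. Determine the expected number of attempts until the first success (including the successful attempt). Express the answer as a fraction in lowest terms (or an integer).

For a geometric distribution, E[trials] = 1/p = 1/(9/10) = 10/9.

10/9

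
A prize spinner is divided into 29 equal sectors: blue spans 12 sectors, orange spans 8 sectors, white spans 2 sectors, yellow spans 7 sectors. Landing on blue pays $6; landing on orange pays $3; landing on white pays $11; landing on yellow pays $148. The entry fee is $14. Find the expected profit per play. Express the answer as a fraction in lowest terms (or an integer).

748/29 dollars

E[payout] = (12/29)·6 + (8/29)·3 + (2/29)·11 + (7/29)·148 = 1154/29
Expected profit = 1154/29 − 14 = 748/29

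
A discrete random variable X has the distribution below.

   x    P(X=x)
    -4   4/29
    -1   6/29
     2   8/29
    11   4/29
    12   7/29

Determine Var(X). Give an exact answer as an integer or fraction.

E[X] = (4/29)·(-4) + (6/29)·(-1) + (8/29)·2 + (4/29)·11 + (7/29)·12 = 122/29
E[X²] = (4/29)·16 + (6/29)·1 + (8/29)·4 + (4/29)·121 + (7/29)·144 = 1594/29
Var(X) = 1594/29 − (122/29)² = 31342/841

31342/841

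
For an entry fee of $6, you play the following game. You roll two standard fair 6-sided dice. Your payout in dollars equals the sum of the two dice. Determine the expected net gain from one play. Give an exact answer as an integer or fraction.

$1

Distribution of the sum of the two dice: 2 w.p. 1/36, 3 w.p. 1/18, 4 w.p. 1/12, 5 w.p. 1/9, 6 w.p. 5/36, 7 w.p. 1/6, …
E[payout] = (1/36)·2 + (1/18)·3 + (1/12)·4 + (1/9)·5 + (5/36)·6 + (1/6)·7 + (5/36)·8 + (1/9)·9 + (1/12)·10 + (1/18)·11 + (1/36)·12 = 7
Expected profit = 7 − 6 = 1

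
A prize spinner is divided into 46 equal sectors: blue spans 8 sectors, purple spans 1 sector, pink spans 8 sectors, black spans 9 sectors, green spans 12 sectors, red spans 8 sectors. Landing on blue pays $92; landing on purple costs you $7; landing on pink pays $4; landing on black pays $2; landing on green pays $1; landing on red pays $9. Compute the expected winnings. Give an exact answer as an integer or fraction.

E[payout] = (8/46)·92 + (1/46)·(-7) + (8/46)·4 + (9/46)·2 + (12/46)·1 + (8/46)·9 = 863/46

863/46 dollars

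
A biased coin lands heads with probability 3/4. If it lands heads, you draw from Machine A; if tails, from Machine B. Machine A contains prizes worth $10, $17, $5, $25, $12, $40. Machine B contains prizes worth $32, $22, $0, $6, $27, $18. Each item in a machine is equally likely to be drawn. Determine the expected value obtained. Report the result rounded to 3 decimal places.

$18.000

E[X | Machine A] = (10 + 17 + 5 + 25 + 12 + 40)/6 = 109/6
E[X | Machine B] = (32 + 22 + 0 + 6 + 27 + 18)/6 = 35/2
E[X] = (3/4)·109/6 + (1/4)·35/2 = 18 ≈ 18.000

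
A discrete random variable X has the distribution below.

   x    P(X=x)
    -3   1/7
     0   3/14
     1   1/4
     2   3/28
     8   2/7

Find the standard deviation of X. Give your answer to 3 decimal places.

E[X] = 65/28, E[X²] = 81/4
Var(X) = E[X²] − (E[X])² = 81/4 − 4225/784 = 11651/784
SD(X) = √(11651/784) ≈ 3.855

3.855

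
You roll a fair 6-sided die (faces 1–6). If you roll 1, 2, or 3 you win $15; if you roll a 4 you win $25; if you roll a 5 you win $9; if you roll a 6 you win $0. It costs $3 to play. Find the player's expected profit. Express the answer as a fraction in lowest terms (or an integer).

61/6 dollars

E[payout] = (1/6)·0 + (1/6)·9 + (1/2)·15 + (1/6)·25 = 79/6
Expected profit = 79/6 − 3 = 61/6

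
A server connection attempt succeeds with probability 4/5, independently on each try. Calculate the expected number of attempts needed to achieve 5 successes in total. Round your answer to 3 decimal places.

By linearity (sum of 5 independent geometric waits), E[trials] = 5/p = 5/(4/5) = 25/4.
≈ 6.250

6.250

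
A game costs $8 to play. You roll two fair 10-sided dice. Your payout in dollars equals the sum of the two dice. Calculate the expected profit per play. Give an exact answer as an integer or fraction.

Distribution of the sum of the two dice: 2 w.p. 1/100, 3 w.p. 1/50, 4 w.p. 3/100, 5 w.p. 1/25, 6 w.p. 1/20, 7 w.p. 3/50, …
E[payout] = (1/100)·2 + (1/50)·3 + (3/100)·4 + (1/25)·5 + (1/20)·6 + (3/50)·7 + (7/100)·8 + (2/25)·9 + (9/100)·10 + (1/10)·11 + (9/100)·12 + (2/25)·13 + (7/100)·14 + (3/50)·15 + (1/20)·16 + (1/25)·17 + (3/100)·18 + (1/50)·19 + (1/100)·20 = 11
Expected profit = 11 − 8 = 3

$3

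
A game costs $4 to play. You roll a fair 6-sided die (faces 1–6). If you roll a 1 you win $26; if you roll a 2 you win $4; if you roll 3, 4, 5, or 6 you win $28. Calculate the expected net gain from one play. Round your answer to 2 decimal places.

$19.67

E[payout] = (1/6)·4 + (1/6)·26 + (2/3)·28 = 71/3
Expected profit = 71/3 − 4 = 59/3 ≈ $19.67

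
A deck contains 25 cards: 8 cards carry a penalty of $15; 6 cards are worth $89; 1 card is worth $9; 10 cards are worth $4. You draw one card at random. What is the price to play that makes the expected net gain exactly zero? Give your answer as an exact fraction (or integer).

463/25 dollars

E[payout] = (8/25)·(-15) + (6/25)·89 + (1/25)·9 + (10/25)·4 = 463/25
Fair fee = E[payout] = 463/25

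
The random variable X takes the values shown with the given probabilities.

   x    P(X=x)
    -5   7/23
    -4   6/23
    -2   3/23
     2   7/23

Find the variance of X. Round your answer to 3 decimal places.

8.605

E[X] = (7/23)·(-5) + (6/23)·(-4) + (3/23)·(-2) + (7/23)·2 = -51/23
E[X²] = (7/23)·25 + (6/23)·16 + (3/23)·4 + (7/23)·4 = 311/23
Var(X) = 311/23 − (-51/23)² = 4552/529 ≈ 8.605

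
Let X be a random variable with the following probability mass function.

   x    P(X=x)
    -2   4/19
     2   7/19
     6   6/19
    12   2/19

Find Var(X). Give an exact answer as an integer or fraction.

6056/361

E[X] = (4/19)·(-2) + (7/19)·2 + (6/19)·6 + (2/19)·12 = 66/19
E[X²] = (4/19)·4 + (7/19)·4 + (6/19)·36 + (2/19)·144 = 548/19
Var(X) = 548/19 − (66/19)² = 6056/361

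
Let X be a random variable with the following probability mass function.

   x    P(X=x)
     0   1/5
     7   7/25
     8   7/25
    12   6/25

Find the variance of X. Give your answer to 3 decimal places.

16.074

E[X] = (1/5)·0 + (7/25)·7 + (7/25)·8 + (6/25)·12 = 177/25
E[X²] = (1/5)·0 + (7/25)·49 + (7/25)·64 + (6/25)·144 = 331/5
Var(X) = 331/5 − (177/25)² = 10046/625 ≈ 16.074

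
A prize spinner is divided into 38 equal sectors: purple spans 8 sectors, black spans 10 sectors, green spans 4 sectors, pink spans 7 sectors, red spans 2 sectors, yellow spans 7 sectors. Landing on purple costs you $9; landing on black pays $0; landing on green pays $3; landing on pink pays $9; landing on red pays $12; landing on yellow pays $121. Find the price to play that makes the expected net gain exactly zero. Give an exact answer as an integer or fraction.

$23

E[payout] = (8/38)·(-9) + (10/38)·0 + (4/38)·3 + (7/38)·9 + (2/38)·12 + (7/38)·121 = 23
Fair fee = E[payout] = 23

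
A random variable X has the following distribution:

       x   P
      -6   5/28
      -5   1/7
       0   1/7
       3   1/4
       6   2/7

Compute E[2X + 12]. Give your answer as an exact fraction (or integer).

E[2x+12] = (5/28)·0 + (1/7)·2 + (1/7)·12 + (1/4)·18 + (2/7)·24
     = 187/14

187/14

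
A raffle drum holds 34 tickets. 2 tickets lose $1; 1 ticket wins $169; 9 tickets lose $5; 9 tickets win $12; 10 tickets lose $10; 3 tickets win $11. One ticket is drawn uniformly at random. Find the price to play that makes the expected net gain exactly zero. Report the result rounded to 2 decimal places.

E[payout] = (2/34)·(-1) + (1/34)·169 + (9/34)·(-5) + (9/34)·12 + (10/34)·(-10) + (3/34)·11 = 163/34
Fair fee = E[payout] = 163/34 ≈ $4.79

$4.79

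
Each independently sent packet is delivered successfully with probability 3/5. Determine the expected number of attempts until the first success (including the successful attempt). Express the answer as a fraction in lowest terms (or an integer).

5/3

For a geometric distribution, E[trials] = 1/p = 1/(3/5) = 5/3.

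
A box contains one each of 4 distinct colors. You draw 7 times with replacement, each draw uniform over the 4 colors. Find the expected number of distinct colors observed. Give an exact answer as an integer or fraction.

14197/4096

Let Xⱼ=1 if type j appears at least once. P(Xⱼ=1) = 1 − ((4−1)/4)^7 = 14197/16384.
E[#distinct] = 4·14197/16384 = 14197/4096.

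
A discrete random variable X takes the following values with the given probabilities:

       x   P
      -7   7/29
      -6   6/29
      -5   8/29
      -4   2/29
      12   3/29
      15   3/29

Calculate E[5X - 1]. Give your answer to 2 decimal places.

-9.97

E[5x-1] = (7/29)·(-36) + (6/29)·(-31) + (8/29)·(-26) + (2/29)·(-21) + (3/29)·59 + (3/29)·74
     = -289/29 ≈ -9.97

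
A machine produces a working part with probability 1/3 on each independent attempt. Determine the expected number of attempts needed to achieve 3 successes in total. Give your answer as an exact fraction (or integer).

By linearity (sum of 3 independent geometric waits), E[trials] = 3/p = 3/(1/3) = 9.

9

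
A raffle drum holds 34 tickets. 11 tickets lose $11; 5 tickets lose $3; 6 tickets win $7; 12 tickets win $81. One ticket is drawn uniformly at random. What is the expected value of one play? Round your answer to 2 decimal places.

$25.82

E[payout] = (11/34)·(-11) + (5/34)·(-3) + (6/34)·7 + (12/34)·81 = 439/17
≈ $25.82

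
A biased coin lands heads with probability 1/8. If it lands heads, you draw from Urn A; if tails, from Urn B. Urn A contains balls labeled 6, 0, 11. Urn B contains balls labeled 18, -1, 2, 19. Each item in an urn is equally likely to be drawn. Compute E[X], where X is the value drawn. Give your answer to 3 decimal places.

9.021

E[X | Urn A] = (6 + 0 + 11)/3 = 17/3
E[X | Urn B] = (18 − 1 + 2 + 19)/4 = 19/2
E[X] = (1/8)·17/3 + (7/8)·19/2 = 433/48 ≈ 9.021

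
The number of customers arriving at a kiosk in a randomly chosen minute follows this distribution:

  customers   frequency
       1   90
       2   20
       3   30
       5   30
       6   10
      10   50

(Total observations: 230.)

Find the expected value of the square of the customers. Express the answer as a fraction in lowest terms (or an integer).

655/23

Total = 230, so P(customers=1) = 90/230, etc.
E[X²] = (9/23)·1 + (2/23)·4 + (3/23)·9 + (3/23)·25 + (1/23)·36 + (5/23)·100
     = 655/23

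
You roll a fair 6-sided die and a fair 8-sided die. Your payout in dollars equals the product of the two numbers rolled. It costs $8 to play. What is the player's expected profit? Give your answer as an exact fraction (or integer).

Distribution of the product of the two numbers rolled: 1 w.p. 1/48, 2 w.p. 1/24, 3 w.p. 1/24, 4 w.p. 1/16, 5 w.p. 1/24, 6 w.p. 1/12, …
E[payout] = (1/48)·1 + (1/24)·2 + (1/24)·3 + (1/16)·4 + (1/24)·5 + (1/12)·6 + (1/48)·7 + (1/16)·8 + (1/48)·9 + (1/24)·10 + (1/12)·12 + (1/48)·14 + (1/24)·15 + (1/24)·16 + (1/24)·18 + (1/24)·20 + (1/48)·21 + (1/16)·24 + (1/48)·25 + (1/48)·28 + (1/24)·30 + (1/48)·32 + (1/48)·35 + (1/48)·36 + (1/48)·40 + (1/48)·42 + (1/48)·48 = 63/4
Expected profit = 63/4 − 8 = 31/4

31/4 dollars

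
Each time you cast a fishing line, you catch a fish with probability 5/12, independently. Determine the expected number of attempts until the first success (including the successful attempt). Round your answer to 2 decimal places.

For a geometric distribution, E[trials] = 1/p = 1/(5/12) = 12/5.
≈ 2.40

2.40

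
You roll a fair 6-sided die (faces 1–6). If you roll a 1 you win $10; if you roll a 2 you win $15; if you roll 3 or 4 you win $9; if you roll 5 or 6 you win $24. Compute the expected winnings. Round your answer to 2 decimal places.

$15.17

E[payout] = (1/3)·9 + (1/6)·10 + (1/6)·15 + (1/3)·24 = 91/6
≈ $15.17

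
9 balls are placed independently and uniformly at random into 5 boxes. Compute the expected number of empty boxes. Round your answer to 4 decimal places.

Let Xⱼ=1 if box j is empty. P(Xⱼ=1) = ((5-1)/5)^9 = 262144/1953125.
By linearity, E[#empty] = 5·262144/1953125 = 262144/390625.
≈ 0.6711

0.6711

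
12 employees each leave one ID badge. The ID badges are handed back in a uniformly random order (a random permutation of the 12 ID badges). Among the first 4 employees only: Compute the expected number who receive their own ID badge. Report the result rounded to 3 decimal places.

Let Xᵢ = 1 if person i gets their own ID badge. For each i, P(Xᵢ=1) = 1/12.
By linearity of expectation, E[X₁+…+X_4] = 4·(1/12) = 1/3.
≈ 0.333

0.333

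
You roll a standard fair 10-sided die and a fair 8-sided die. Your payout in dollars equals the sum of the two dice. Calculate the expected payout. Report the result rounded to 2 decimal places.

$10.00

Distribution of the sum of the two dice: 2 w.p. 1/80, 3 w.p. 1/40, 4 w.p. 3/80, 5 w.p. 1/20, 6 w.p. 1/16, 7 w.p. 3/40, …
E[payout] = (1/80)·2 + (1/40)·3 + (3/80)·4 + (1/20)·5 + (1/16)·6 + (3/40)·7 + (7/80)·8 + (1/10)·9 + (1/10)·10 + (1/10)·11 + (7/80)·12 + (3/40)·13 + (1/16)·14 + (1/20)·15 + (3/80)·16 + (1/40)·17 + (1/80)·18 = 10
≈ $10.00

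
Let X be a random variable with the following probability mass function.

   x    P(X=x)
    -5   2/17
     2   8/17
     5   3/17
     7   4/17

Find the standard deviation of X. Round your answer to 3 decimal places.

3.529

E[X] = 49/17, E[X²] = 353/17
Var(X) = E[X²] − (E[X])² = 353/17 − 2401/289 = 3600/289
SD(X) = √(3600/289) ≈ 3.529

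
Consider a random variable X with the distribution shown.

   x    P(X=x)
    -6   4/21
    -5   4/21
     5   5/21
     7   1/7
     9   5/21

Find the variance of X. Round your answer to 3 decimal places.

38.848

E[X] = (4/21)·(-6) + (4/21)·(-5) + (5/21)·5 + (1/7)·7 + (5/21)·9 = 47/21
E[X²] = (4/21)·36 + (4/21)·25 + (5/21)·25 + (1/7)·49 + (5/21)·81 = 307/7
Var(X) = 307/7 − (47/21)² = 17132/441 ≈ 38.848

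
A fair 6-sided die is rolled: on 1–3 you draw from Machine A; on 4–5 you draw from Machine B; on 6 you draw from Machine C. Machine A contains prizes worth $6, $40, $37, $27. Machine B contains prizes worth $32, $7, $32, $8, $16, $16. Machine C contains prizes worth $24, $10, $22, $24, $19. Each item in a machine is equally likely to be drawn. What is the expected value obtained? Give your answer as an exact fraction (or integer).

E[X | Machine A] = (6 + 40 + 37 + 27)/4 = 55/2
E[X | Machine B] = (32 + 7 + 32 + 8 + 16 + 16)/6 = 37/2
E[X | Machine C] = (24 + 10 + 22 + 24 + 19)/5 = 99/5
E[X] = (1/2)·55/2 + (1/3)·37/2 + (1/6)·99/5 = 1393/60

1393/60 dollars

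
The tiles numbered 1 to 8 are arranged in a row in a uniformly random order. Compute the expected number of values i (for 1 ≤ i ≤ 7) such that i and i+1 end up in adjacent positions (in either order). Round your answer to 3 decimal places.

1.750

For each i ∈ {1,…,7}, let Xᵢ = 1 if i and i+1 are adjacent. P(Xᵢ=1) = 2·(8−1)!/8! = 2/8.
By linearity, E[ΣXᵢ] = (7)·(2/8) = 7/4.
≈ 1.750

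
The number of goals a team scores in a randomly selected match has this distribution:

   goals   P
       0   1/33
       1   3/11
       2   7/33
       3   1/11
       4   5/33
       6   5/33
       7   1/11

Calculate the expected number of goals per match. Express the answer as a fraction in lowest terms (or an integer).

E[X] = (1/33)·0 + (3/11)·1 + (7/33)·2 + (1/11)·3 + (5/33)·4 + (5/33)·6 + (1/11)·7
     = 103/33

103/33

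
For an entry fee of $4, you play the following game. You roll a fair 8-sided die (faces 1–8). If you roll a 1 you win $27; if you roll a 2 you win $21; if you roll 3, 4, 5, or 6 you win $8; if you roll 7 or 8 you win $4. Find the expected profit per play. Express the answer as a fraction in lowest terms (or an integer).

$7

E[payout] = (1/4)·4 + (1/2)·8 + (1/8)·21 + (1/8)·27 = 11
Expected profit = 11 − 4 = 7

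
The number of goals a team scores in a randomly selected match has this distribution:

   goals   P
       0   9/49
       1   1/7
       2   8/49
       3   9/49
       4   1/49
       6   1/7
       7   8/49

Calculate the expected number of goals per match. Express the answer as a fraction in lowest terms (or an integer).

E[X] = (9/49)·0 + (1/7)·1 + (8/49)·2 + (9/49)·3 + (1/49)·4 + (1/7)·6 + (8/49)·7
     = 152/49

152/49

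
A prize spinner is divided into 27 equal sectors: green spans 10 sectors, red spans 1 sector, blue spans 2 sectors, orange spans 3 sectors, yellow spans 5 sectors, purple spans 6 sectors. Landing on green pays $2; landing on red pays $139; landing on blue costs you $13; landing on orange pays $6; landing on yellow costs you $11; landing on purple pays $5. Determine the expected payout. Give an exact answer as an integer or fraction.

14/3 dollars

E[payout] = (10/27)·2 + (1/27)·139 + (2/27)·(-13) + (3/27)·6 + (5/27)·(-11) + (6/27)·5 = 14/3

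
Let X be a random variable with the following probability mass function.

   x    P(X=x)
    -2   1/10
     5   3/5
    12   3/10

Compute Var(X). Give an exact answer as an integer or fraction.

E[X] = (1/10)·(-2) + (3/5)·5 + (3/10)·12 = 32/5
E[X²] = (1/10)·4 + (3/5)·25 + (3/10)·144 = 293/5
Var(X) = 293/5 − (32/5)² = 441/25

441/25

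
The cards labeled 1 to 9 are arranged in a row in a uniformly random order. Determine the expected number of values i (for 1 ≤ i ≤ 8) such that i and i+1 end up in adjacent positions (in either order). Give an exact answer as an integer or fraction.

For each i ∈ {1,…,8}, let Xᵢ = 1 if i and i+1 are adjacent. P(Xᵢ=1) = 2·(9−1)!/9! = 2/9.
By linearity, E[ΣXᵢ] = (8)·(2/9) = 16/9.

16/9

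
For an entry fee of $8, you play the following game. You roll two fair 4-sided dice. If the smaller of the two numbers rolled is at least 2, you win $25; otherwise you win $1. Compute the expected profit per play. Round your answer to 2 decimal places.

E[payout] = (7/16)·1 + (9/16)·25 = 29/2
Expected profit = 29/2 − 8 = 13/2 ≈ $6.50

$6.50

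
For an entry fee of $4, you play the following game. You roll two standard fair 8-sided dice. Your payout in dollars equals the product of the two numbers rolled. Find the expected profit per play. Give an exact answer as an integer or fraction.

65/4 dollars

Distribution of the product of the two numbers rolled: 1 w.p. 1/64, 2 w.p. 1/32, 3 w.p. 1/32, 4 w.p. 3/64, 5 w.p. 1/32, 6 w.p. 1/16, …
E[payout] = (1/64)·1 + (1/32)·2 + (1/32)·3 + (3/64)·4 + (1/32)·5 + (1/16)·6 + (1/32)·7 + (1/16)·8 + (1/64)·9 + (1/32)·10 + (1/16)·12 + (1/32)·14 + (1/32)·15 + (3/64)·16 + (1/32)·18 + (1/32)·20 + (1/32)·21 + (1/16)·24 + (1/64)·25 + (1/32)·28 + (1/32)·30 + (1/32)·32 + (1/32)·35 + (1/64)·36 + (1/32)·40 + (1/32)·42 + (1/32)·48 + (1/64)·49 + (1/32)·56 + (1/64)·64 = 81/4
Expected profit = 81/4 − 4 = 65/4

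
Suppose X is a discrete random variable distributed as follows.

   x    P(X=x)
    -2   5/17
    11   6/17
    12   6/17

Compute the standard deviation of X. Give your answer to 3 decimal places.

E[X] = 128/17, E[X²] = 1610/17
Var(X) = E[X²] − (E[X])² = 1610/17 − 16384/289 = 10986/289
SD(X) = √(10986/289) ≈ 6.166

6.166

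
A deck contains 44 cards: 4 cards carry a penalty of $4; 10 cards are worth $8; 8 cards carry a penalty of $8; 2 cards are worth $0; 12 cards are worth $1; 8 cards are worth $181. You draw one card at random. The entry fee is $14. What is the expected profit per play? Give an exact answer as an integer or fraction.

211/11 dollars

E[payout] = (4/44)·(-4) + (10/44)·8 + (8/44)·(-8) + (2/44)·0 + (12/44)·1 + (8/44)·181 = 365/11
Expected profit = 365/11 − 14 = 211/11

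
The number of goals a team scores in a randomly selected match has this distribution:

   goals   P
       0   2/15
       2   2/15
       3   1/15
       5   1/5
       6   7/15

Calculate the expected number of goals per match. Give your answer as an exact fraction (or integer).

E[X] = (2/15)·0 + (2/15)·2 + (1/15)·3 + (1/5)·5 + (7/15)·6
     = 64/15

64/15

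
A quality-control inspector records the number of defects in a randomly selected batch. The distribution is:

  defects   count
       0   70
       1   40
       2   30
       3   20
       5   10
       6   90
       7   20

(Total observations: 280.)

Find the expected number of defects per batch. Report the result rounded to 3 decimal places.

3.179

Total = 280, so P(defects=0) = 70/280, etc.
E[X] = (1/4)·0 + (1/7)·1 + (3/28)·2 + (1/14)·3 + (1/28)·5 + (9/28)·6 + (1/14)·7
     = 89/28 ≈ 3.179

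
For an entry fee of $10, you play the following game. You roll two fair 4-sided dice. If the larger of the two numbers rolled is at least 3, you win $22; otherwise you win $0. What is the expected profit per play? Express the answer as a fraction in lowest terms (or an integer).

13/2 dollars

E[payout] = (1/4)·0 + (3/4)·22 = 33/2
Expected profit = 33/2 − 10 = 13/2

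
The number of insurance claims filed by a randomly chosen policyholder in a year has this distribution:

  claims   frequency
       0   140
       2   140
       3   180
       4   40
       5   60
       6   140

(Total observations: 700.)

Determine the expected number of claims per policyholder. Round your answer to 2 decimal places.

Total = 700, so P(claims=0) = 140/700, etc.
E[X] = (1/5)·0 + (1/5)·2 + (9/35)·3 + (2/35)·4 + (3/35)·5 + (1/5)·6
     = 106/35 ≈ 3.03

3.03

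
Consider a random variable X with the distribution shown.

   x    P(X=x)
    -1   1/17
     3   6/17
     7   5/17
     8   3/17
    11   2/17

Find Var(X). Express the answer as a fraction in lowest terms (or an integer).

2874/289

E[X] = (1/17)·(-1) + (6/17)·3 + (5/17)·7 + (3/17)·8 + (2/17)·11 = 98/17
E[X²] = (1/17)·1 + (6/17)·9 + (5/17)·49 + (3/17)·64 + (2/17)·121 = 734/17
Var(X) = 734/17 − (98/17)² = 2874/289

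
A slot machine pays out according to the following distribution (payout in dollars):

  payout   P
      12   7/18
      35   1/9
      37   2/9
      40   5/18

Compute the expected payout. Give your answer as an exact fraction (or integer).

251/9 dollars

E[X] = (7/18)·12 + (1/9)·35 + (2/9)·37 + (5/18)·40
     = 251/9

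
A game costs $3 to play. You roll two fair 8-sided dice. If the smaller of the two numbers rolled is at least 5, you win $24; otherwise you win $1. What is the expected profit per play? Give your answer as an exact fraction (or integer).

15/4 dollars

E[payout] = (3/4)·1 + (1/4)·24 = 27/4
Expected profit = 27/4 − 3 = 15/4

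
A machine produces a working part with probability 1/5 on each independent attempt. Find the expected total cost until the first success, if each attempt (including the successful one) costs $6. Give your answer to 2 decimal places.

$30.00

E[#attempts] = 1/p = 5; E[cost] = 6·5 = 30.
≈ 30.00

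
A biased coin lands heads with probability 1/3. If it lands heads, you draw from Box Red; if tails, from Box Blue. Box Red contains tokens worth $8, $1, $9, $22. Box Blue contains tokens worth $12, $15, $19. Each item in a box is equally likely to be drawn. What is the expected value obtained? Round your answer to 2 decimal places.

E[X | Box Red] = (8 + 1 + 9 + 22)/4 = 10
E[X | Box Blue] = (12 + 15 + 19)/3 = 46/3
E[X] = (1/3)·10 + (2/3)·46/3 = 122/9 ≈ 13.56

$13.56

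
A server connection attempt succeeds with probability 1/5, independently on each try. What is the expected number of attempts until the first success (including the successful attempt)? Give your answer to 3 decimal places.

5.000

For a geometric distribution, E[trials] = 1/p = 1/(1/5) = 5.
≈ 5.000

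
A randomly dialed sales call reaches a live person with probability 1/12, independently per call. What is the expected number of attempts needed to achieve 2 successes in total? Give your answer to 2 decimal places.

By linearity (sum of 2 independent geometric waits), E[trials] = 2/p = 2/(1/12) = 24.
≈ 24.00

24.00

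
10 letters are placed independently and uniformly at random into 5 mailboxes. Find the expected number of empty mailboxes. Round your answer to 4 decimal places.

Let Xⱼ=1 if mailbox j is empty. P(Xⱼ=1) = ((5-1)/5)^10 = 1048576/9765625.
By linearity, E[#empty] = 5·1048576/9765625 = 1048576/1953125.
≈ 0.5369

0.5369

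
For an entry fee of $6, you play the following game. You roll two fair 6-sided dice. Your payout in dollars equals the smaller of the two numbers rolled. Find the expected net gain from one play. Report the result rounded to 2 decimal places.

Distribution of the smaller of the two numbers rolled: 1 w.p. 11/36, 2 w.p. 1/4, 3 w.p. 7/36, 4 w.p. 5/36, 5 w.p. 1/12, 6 w.p. 1/36
E[payout] = (11/36)·1 + (1/4)·2 + (7/36)·3 + (5/36)·4 + (1/12)·5 + (1/36)·6 = 91/36
Expected profit = 91/36 − 6 = -125/36 ≈ -$3.47

-$3.47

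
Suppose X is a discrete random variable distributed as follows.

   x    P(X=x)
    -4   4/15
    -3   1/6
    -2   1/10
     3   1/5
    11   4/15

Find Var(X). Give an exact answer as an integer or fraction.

33401/900

E[X] = (4/15)·(-4) + (1/6)·(-3) + (1/10)·(-2) + (1/5)·3 + (4/15)·11 = 53/30
E[X²] = (4/15)·16 + (1/6)·9 + (1/10)·4 + (1/5)·9 + (4/15)·121 = 1207/30
Var(X) = 1207/30 − (53/30)² = 33401/900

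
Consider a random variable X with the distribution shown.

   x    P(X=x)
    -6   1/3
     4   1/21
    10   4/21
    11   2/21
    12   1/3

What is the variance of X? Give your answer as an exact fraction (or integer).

9538/147

E[X] = (1/3)·(-6) + (1/21)·4 + (4/21)·10 + (2/21)·11 + (1/3)·12 = 36/7
E[X²] = (1/3)·36 + (1/21)·16 + (4/21)·100 + (2/21)·121 + (1/3)·144 = 274/3
Var(X) = 274/3 − (36/7)² = 9538/147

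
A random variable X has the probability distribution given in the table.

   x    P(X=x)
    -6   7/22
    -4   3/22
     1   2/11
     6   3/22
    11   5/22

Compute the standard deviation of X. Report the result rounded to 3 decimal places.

E[X] = 23/22, E[X²] = 1017/22
Var(X) = E[X²] − (E[X])² = 1017/22 − 529/484 = 21845/484
SD(X) = √(21845/484) ≈ 6.718

6.718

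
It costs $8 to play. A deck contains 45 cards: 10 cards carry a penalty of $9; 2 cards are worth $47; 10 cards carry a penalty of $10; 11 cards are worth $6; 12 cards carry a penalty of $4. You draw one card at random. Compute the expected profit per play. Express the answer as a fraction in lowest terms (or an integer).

E[payout] = (10/45)·(-9) + (2/45)·47 + (10/45)·(-10) + (11/45)·6 + (12/45)·(-4) = -26/15
Expected profit = -26/15 − 8 = -146/15

-146/15 dollars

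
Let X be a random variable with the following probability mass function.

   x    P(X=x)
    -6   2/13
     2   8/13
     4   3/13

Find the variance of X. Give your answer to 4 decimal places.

10.1775

E[X] = (2/13)·(-6) + (8/13)·2 + (3/13)·4 = 16/13
E[X²] = (2/13)·36 + (8/13)·4 + (3/13)·16 = 152/13
Var(X) = 152/13 − (16/13)² = 1720/169 ≈ 10.1775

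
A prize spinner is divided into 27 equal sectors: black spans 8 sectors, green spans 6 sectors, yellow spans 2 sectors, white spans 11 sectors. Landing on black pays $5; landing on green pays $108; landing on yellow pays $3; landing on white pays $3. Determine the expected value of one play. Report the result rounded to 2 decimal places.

E[payout] = (8/27)·5 + (6/27)·108 + (2/27)·3 + (11/27)·3 = 727/27
≈ $26.93

$26.93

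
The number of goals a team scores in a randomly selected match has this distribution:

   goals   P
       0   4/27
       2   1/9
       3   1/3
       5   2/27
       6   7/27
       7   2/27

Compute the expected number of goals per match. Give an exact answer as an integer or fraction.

E[X] = (4/27)·0 + (1/9)·2 + (1/3)·3 + (2/27)·5 + (7/27)·6 + (2/27)·7
     = 11/3

11/3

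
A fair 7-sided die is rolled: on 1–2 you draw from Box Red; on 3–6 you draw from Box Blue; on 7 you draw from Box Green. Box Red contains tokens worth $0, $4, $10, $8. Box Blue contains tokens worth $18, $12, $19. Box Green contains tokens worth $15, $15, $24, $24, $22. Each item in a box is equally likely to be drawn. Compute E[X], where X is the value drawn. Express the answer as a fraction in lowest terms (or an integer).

E[X | Box Red] = (0 + 4 + 10 + 8)/4 = 11/2
E[X | Box Blue] = (18 + 12 + 19)/3 = 49/3
E[X | Box Green] = (15 + 15 + 24 + 24 + 22)/5 = 20
E[X] = (2/7)·11/2 + (4/7)·49/3 + (1/7)·20 = 289/21

289/21 dollars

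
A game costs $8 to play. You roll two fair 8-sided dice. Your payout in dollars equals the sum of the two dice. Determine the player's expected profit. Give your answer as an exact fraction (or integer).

Distribution of the sum of the two dice: 2 w.p. 1/64, 3 w.p. 1/32, 4 w.p. 3/64, 5 w.p. 1/16, 6 w.p. 5/64, 7 w.p. 3/32, …
E[payout] = (1/64)·2 + (1/32)·3 + (3/64)·4 + (1/16)·5 + (5/64)·6 + (3/32)·7 + (7/64)·8 + (1/8)·9 + (7/64)·10 + (3/32)·11 + (5/64)·12 + (1/16)·13 + (3/64)·14 + (1/32)·15 + (1/64)·16 = 9
Expected profit = 9 − 8 = 1

$1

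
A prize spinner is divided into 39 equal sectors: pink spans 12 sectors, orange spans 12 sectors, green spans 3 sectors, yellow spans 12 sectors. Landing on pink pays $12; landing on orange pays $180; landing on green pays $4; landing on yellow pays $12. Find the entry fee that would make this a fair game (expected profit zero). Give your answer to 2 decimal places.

$63.08

E[payout] = (12/39)·12 + (12/39)·180 + (3/39)·4 + (12/39)·12 = 820/13
Fair fee = E[payout] = 820/13 ≈ $63.08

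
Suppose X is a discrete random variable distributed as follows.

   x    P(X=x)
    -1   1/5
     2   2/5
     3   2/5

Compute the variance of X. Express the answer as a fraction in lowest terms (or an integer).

54/25

E[X] = (1/5)·(-1) + (2/5)·2 + (2/5)·3 = 9/5
E[X²] = (1/5)·1 + (2/5)·4 + (2/5)·9 = 27/5
Var(X) = 27/5 − (9/5)² = 54/25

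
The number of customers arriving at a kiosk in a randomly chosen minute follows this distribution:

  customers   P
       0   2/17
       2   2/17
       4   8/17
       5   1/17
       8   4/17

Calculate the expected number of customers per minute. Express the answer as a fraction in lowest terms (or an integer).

E[X] = (2/17)·0 + (2/17)·2 + (8/17)·4 + (1/17)·5 + (4/17)·8
     = 73/17

73/17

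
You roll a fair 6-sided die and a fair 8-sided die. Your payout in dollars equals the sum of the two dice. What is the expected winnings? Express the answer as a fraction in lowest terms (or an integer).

$8

Distribution of the sum of the two dice: 2 w.p. 1/48, 3 w.p. 1/24, 4 w.p. 1/16, 5 w.p. 1/12, 6 w.p. 5/48, 7 w.p. 1/8, …
E[payout] = (1/48)·2 + (1/24)·3 + (1/16)·4 + (1/12)·5 + (5/48)·6 + (1/8)·7 + (1/8)·8 + (1/8)·9 + (5/48)·10 + (1/12)·11 + (1/16)·12 + (1/24)·13 + (1/48)·14 = 8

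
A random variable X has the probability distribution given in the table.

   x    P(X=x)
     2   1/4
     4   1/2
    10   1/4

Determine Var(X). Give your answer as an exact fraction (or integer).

9

E[X] = (1/4)·2 + (1/2)·4 + (1/4)·10 = 5
E[X²] = (1/4)·4 + (1/2)·16 + (1/4)·100 = 34
Var(X) = 34 − (5)² = 9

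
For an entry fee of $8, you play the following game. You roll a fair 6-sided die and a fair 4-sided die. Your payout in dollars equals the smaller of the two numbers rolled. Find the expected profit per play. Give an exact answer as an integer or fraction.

Distribution of the smaller of the two numbers rolled: 1 w.p. 3/8, 2 w.p. 7/24, 3 w.p. 5/24, 4 w.p. 1/8
E[payout] = (3/8)·1 + (7/24)·2 + (5/24)·3 + (1/8)·4 = 25/12
Expected profit = 25/12 − 8 = -71/12

-71/12 dollars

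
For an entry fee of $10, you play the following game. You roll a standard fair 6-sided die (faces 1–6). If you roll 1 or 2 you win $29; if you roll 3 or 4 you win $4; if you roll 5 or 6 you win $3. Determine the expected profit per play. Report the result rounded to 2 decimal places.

$2.00

E[payout] = (1/3)·3 + (1/3)·4 + (1/3)·29 = 12
Expected profit = 12 − 10 = 2 ≈ $2.00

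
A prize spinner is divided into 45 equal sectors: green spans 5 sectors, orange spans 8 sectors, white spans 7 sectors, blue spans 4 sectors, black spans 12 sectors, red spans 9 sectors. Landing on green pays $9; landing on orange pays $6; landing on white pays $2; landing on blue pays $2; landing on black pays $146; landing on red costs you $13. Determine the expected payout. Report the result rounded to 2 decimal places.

$38.89

E[payout] = (5/45)·9 + (8/45)·6 + (7/45)·2 + (4/45)·2 + (12/45)·146 + (9/45)·(-13) = 350/9
≈ $38.89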